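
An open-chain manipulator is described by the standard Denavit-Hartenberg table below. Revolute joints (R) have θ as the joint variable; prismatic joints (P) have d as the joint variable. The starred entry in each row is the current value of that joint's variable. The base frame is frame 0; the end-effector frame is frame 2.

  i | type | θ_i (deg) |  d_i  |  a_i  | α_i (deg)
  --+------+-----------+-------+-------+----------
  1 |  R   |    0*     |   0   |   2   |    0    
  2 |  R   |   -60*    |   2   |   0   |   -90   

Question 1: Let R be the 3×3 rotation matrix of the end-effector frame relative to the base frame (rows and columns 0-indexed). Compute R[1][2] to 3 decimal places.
End-effector z-axis (col 2 of R) = (0.8660,0.5000,0.0000)
R[1][2] = 0.5000

0.500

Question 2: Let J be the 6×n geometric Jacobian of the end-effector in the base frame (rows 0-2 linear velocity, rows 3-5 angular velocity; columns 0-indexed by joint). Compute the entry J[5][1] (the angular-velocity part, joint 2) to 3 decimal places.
axis z_1 = (0.0000,0.0000,1.0000); lever o_n−o_1 = (0.0000,0.0000,2.0000)
cross product → J_v[:, 1] = (0.0000,0.0000,0.0000)
J_ω[:, 1] = z_1
entry J[5][1] = 1.0000

1.000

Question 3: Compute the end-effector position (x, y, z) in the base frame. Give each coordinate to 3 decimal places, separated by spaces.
2.000 0.000 2.000

after link 1: o_1 = (2.0000, 0.0000, 0.0000)
after link 2: o_2 = (2.0000, 0.0000, 2.0000)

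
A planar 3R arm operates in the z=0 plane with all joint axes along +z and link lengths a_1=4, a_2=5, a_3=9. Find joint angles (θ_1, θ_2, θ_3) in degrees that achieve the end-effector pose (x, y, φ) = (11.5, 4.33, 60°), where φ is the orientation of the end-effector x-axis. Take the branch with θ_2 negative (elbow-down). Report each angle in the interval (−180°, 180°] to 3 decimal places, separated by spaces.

7.339 -59.999 112.659

wrist centre = target − a_3·(cos φ, sin φ) = (7.0000, -3.4642)
cos θ_2 = (61.0009−4²−5²)/(2·4·5) = 0.5000; θ_2 = -59.9985° (elbow-down)
β = atan2(-3.4642,7.0000) = -26.3303°; ψ = atan2(-4.3301,6.5001) = -33.6697°
θ_1 = β − ψ = 7.3393°
θ_3 = φ − θ_1 − θ_2 = 112.6592° (wrapped to (-180°,180°])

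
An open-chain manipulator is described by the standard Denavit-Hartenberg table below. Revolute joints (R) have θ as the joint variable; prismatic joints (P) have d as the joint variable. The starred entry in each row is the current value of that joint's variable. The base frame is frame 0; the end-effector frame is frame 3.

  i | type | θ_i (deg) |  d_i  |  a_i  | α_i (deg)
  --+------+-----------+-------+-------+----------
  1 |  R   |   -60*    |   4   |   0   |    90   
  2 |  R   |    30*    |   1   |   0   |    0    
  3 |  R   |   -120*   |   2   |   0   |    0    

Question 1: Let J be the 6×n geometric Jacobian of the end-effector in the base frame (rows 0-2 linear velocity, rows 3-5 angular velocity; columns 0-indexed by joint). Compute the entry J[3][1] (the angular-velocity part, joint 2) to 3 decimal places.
-0.866

axis z_1 = (-0.8660,-0.5000,0.0000); lever o_n−o_1 = (-2.5981,-1.5000,0.0000)
cross product → J_v[:, 1] = (0.0000,-0.0000,0.0000)
J_ω[:, 1] = z_1
entry J[3][1] = -0.8660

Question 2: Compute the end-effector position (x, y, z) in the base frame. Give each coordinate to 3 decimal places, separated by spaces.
-2.598 -1.500 4.000

after link 1: o_1 = (0.0000, 0.0000, 4.0000)
after link 2: o_2 = (-0.8660, -0.5000, 4.0000)
after link 3: o_3 = (-2.5981, -1.5000, 4.0000)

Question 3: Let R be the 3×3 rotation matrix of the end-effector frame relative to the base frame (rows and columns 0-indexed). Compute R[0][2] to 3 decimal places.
End-effector z-axis (col 2 of R) = (-0.8660,-0.5000,0.0000)
R[0][2] = -0.8660

-0.866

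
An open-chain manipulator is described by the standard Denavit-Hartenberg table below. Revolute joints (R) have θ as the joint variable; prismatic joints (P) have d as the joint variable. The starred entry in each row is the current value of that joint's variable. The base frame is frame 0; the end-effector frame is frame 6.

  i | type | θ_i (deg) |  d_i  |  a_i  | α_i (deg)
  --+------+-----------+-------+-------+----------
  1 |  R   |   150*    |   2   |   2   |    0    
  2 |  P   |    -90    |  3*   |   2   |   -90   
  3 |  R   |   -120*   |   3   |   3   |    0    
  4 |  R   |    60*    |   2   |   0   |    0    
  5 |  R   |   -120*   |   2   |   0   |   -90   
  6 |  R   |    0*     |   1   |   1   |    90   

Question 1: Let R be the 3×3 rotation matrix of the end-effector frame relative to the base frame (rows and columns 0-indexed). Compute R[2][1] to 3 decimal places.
1.000

End-effector y-axis (col 1 of R) = (0.0000,0.0000,1.0000)
R[2][1] = 1.0000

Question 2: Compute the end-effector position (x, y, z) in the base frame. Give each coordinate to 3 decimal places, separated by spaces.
-8.044 4.067 8.598

after link 1: o_1 = (-1.7321, 1.0000, 2.0000)
after link 2: o_2 = (-0.7321, 2.7321, 5.0000)
after link 3: o_3 = (-4.0801, 2.9330, 7.5981)
after link 4: o_4 = (-5.8122, 3.9330, 7.5981)
after link 5: o_5 = (-7.5442, 4.9330, 7.5981)
after link 6: o_6 = (-8.0442, 4.0670, 8.5981)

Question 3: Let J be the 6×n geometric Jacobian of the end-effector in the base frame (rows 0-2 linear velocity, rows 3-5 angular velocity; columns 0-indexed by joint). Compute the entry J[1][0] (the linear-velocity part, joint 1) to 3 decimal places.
-8.044

axis z_0 = ẑ; lever o_n−o_0 = (-8.0442,4.0670,8.5981)
cross product → J_v[:, 0] = (-4.0670,-8.0442,0.0000)
J_ω[:, 0] = z_0
entry J[1][0] = -8.0442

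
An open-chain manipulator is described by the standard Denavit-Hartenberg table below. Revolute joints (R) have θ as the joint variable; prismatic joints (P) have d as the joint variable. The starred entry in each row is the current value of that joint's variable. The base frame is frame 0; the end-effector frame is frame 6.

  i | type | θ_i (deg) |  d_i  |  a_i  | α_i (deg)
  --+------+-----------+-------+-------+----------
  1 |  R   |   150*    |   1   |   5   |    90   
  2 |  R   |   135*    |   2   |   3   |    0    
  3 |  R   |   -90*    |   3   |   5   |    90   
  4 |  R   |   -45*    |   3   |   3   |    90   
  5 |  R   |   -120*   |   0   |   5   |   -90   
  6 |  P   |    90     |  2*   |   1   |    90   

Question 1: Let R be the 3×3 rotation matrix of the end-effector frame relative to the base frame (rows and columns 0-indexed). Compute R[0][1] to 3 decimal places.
-0.375

End-effector y-axis (col 1 of R) = (-0.3750,-0.4906,0.7866)
R[0][1] = -0.3750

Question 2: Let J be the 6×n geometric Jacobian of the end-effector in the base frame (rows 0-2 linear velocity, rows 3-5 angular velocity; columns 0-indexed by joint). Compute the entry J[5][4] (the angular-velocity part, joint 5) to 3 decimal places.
axis z_4 = (0.0795,-0.8624,-0.5000); lever o_n−o_4 = (3.7886,-0.7438,3.8850)
cross product → J_v[:, 4] = (-3.7222,-2.2030,3.2081)
J_ω[:, 4] = z_4
entry J[5][4] = -0.5000

-0.500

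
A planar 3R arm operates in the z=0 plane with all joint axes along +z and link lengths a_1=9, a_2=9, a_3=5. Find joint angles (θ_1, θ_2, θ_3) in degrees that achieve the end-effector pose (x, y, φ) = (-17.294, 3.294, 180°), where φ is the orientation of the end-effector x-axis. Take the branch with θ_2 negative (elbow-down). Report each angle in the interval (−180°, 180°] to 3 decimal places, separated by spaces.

wrist centre = target − a_3·(cos φ, sin φ) = (-12.2940, 3.2940)
cos θ_2 = (161.9929−9²−9²)/(2·9·9) = -0.0000; θ_2 = -90.0025° (elbow-down)
β = atan2(3.2940,-12.2940) = 165.0007°; ψ = atan2(-9.0000,8.9996) = -45.0013°
θ_1 = β − ψ = 210.0020°
θ_3 = φ − θ_1 − θ_2 = 60.0005° (wrapped to (-180°,180°])

-149.998 -90.003 60.001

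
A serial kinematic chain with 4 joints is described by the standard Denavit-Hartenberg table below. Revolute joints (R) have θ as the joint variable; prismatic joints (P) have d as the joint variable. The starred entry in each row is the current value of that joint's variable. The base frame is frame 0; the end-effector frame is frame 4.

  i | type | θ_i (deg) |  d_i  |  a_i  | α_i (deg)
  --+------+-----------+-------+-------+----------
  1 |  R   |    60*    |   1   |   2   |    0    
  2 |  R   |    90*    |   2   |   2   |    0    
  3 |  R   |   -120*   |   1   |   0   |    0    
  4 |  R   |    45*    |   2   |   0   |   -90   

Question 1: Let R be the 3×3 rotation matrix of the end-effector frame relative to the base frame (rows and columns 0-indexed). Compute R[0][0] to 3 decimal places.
0.259

End-effector x-axis (col 0 of R) = (0.2588,0.9659,0.0000)
R[0][0] = 0.2588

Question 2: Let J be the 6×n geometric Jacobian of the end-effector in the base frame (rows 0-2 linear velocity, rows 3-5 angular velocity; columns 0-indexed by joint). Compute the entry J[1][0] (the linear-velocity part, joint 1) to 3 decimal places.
axis z_0 = ẑ; lever o_n−o_0 = (-0.7321,2.7321,6.0000)
cross product → J_v[:, 0] = (-2.7321,-0.7321,0.0000)
J_ω[:, 0] = z_0
entry J[1][0] = -0.7321

-0.732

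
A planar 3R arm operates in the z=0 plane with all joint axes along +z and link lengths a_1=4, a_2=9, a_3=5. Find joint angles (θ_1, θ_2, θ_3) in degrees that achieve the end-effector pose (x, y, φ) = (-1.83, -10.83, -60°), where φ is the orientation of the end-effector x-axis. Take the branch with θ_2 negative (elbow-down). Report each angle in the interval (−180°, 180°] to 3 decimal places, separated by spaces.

-29.997 -120.003 90.000

wrist centre = target − a_3·(cos φ, sin φ) = (-4.3300, -6.4999)
cos θ_2 = (60.9972−4²−9²)/(2·4·9) = -0.5000; θ_2 = -120.0025° (elbow-down)
β = atan2(-6.4999,-4.3300) = -123.6702°; ψ = atan2(-7.7940,-0.5003) = -93.6731°
θ_1 = β − ψ = -29.9971°
θ_3 = φ − θ_1 − θ_2 = 89.9997° (wrapped to (-180°,180°])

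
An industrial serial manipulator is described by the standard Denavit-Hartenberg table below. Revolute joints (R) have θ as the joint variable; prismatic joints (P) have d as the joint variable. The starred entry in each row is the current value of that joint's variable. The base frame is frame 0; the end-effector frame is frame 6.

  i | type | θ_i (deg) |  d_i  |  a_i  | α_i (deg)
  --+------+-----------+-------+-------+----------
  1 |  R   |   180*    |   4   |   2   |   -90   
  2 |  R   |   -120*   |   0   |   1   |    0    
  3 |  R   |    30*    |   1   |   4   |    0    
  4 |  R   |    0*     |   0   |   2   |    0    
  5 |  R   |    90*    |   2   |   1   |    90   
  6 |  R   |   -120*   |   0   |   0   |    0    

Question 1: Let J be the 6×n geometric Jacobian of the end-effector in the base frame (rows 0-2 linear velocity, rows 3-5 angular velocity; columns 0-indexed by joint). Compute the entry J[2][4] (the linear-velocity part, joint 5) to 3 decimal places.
axis z_4 = (-0.0000,-1.0000,0.0000); lever o_n−o_4 = (-1.0000,-2.0000,0.0000)
cross product → J_v[:, 4] = (0.0000,-0.0000,-1.0000)
J_ω[:, 4] = z_4
entry J[2][4] = -1.0000

-1.000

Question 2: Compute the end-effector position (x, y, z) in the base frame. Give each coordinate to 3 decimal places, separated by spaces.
after link 1: o_1 = (-2.0000, 0.0000, 4.0000)
after link 2: o_2 = (-1.5000, 0.0000, 4.8660)
after link 3: o_3 = (-1.5000, -1.0000, 8.8660)
after link 4: o_4 = (-1.5000, -1.0000, 10.8660)
after link 5: o_5 = (-2.5000, -3.0000, 10.8660)
after link 6: o_6 = (-2.5000, -3.0000, 10.8660)

-2.500 -3.000 10.866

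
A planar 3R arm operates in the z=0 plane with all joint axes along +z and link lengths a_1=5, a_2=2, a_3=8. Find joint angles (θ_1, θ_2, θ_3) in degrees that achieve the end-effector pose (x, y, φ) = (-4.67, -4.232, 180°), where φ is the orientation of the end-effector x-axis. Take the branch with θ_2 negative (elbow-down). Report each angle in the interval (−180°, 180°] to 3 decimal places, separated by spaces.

wrist centre = target − a_3·(cos φ, sin φ) = (3.3300, -4.2320)
cos θ_2 = (28.9987−5²−2²)/(2·5·2) = -0.0001; θ_2 = -90.0037° (elbow-down)
β = atan2(-4.2320,3.3300) = -51.8021°; ψ = atan2(-2.0000,4.9999) = -21.8019°
θ_1 = β − ψ = -30.0002°
θ_3 = φ − θ_1 − θ_2 = -59.9961° (wrapped to (-180°,180°])

-30.000 -90.004 -59.996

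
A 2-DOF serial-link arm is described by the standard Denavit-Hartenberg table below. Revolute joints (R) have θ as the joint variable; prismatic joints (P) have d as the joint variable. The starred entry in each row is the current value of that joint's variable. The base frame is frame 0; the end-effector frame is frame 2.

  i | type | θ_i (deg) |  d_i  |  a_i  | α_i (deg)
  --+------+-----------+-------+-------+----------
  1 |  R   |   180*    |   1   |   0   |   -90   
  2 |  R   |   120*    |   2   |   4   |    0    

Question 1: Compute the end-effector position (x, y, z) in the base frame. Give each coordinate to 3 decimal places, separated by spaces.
2.000 -2.000 -2.464

after link 1: o_1 = (0.0000, 0.0000, 1.0000)
after link 2: o_2 = (2.0000, -2.0000, -2.4641)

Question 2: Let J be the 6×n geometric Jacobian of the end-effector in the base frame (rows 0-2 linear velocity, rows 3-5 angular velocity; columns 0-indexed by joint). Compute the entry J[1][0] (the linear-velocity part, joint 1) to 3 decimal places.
2.000

axis z_0 = ẑ; lever o_n−o_0 = (2.0000,-2.0000,-2.4641)
cross product → J_v[:, 0] = (2.0000,2.0000,-0.0000)
J_ω[:, 0] = z_0
entry J[1][0] = 2.0000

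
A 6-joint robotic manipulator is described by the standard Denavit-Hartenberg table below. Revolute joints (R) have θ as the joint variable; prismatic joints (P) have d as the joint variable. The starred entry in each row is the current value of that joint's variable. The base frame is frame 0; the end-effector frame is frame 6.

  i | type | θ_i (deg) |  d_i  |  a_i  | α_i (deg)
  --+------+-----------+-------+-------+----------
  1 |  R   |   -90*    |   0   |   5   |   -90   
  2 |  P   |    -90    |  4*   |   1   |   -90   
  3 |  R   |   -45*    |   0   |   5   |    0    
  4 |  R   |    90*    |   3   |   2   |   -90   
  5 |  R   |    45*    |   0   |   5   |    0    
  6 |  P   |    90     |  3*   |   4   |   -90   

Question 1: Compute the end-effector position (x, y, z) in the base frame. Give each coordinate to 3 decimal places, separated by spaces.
after link 1: o_1 = (0.0000, -5.0000, 0.0000)
after link 2: o_2 = (4.0000, -5.0000, 1.0000)
after link 3: o_3 = (7.5355, -5.0000, 4.5355)
after link 4: o_4 = (6.1213, -8.0000, 5.9497)
after link 5: o_5 = (3.6213, -4.4645, 8.4497)
after link 6: o_6 = (3.5000, -1.6360, 4.3284)

3.500 -1.636 4.328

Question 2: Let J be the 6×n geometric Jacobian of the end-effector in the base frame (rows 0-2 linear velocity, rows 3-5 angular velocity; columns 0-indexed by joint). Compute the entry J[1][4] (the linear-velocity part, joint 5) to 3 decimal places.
axis z_4 = (-0.7071,-0.0000,-0.7071); lever o_n−o_4 = (-2.6213,6.3640,-1.6213)
cross product → J_v[:, 4] = (4.5000,0.7071,-4.5000)
J_ω[:, 4] = z_4
entry J[1][4] = 0.7071

0.707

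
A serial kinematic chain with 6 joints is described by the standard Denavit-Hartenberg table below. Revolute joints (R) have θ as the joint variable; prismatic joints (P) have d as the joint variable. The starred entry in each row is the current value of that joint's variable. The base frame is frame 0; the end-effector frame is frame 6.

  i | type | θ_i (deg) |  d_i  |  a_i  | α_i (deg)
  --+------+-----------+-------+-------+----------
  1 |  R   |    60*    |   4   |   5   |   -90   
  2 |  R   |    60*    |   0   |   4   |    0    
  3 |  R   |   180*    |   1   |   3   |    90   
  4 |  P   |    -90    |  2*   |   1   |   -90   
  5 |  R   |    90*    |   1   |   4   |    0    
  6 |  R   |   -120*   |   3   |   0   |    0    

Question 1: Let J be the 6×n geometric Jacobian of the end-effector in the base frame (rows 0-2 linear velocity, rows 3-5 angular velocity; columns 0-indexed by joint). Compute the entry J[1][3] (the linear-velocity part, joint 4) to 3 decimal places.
-0.750

prismatic axis z_3 = (-0.4330,-0.7500,-0.5000)
J_v[:, 3] = z_3; J_ω[:, 3] = (0,0,0)
entry J[1][3] = -0.7500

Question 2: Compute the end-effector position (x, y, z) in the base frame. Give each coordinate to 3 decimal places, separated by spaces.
after link 1: o_1 = (2.5000, 4.3301, 4.0000)
after link 2: o_2 = (3.5000, 6.0622, 0.5359)
after link 3: o_3 = (1.8840, 5.2631, 3.1340)
after link 4: o_4 = (1.8840, 3.2631, 2.1340)
after link 5: o_5 = (3.3660, 5.8301, 5.0000)
after link 6: o_6 = (2.6160, 4.5311, 7.5981)

2.616 4.531 7.598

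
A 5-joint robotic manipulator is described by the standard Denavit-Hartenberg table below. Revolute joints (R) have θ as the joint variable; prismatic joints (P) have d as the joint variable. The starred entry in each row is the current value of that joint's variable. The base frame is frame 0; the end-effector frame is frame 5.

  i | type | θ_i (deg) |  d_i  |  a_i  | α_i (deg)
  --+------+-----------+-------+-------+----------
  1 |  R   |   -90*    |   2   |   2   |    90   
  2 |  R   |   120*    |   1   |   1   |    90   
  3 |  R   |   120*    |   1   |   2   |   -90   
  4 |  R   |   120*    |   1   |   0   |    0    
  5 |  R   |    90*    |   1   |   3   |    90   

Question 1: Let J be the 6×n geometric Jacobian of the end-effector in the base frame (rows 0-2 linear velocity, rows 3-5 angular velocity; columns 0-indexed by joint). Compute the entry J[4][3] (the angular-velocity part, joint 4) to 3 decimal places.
-0.433

axis z_3 = (0.5000,-0.4330,-0.7500); lever o_n−o_3 = (3.2500,-1.5155,0.3750)
cross product → J_v[:, 3] = (-1.2990,-2.6250,0.6495)
J_ω[:, 3] = z_3
entry J[4][3] = -0.4330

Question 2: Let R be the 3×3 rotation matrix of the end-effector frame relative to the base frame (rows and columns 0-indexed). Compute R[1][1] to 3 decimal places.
-0.433

End-effector y-axis (col 1 of R) = (0.5000,-0.4330,-0.7500)
R[1][1] = -0.4330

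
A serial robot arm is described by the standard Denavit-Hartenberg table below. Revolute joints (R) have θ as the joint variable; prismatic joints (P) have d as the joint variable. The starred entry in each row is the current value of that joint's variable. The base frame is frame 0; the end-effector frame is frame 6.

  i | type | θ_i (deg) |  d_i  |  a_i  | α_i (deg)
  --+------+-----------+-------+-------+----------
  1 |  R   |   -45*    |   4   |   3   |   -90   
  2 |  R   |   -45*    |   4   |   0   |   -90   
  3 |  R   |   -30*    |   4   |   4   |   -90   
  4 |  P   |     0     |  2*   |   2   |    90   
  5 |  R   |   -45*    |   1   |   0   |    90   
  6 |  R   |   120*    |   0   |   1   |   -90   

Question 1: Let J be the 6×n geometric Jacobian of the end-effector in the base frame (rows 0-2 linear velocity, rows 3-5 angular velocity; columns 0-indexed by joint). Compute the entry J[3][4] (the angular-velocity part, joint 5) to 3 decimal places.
axis z_4 = (0.5000,-0.5000,-0.7071); lever o_n−o_4 = (0.5268,-1.2098,-1.4110)
cross product → J_v[:, 4] = (-0.1500,0.3330,-0.3415)
J_ω[:, 4] = z_4
entry J[3][4] = 0.5000

0.500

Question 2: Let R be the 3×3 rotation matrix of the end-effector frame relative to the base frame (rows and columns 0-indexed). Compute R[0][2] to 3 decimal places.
-0.954

End-effector z-axis (col 2 of R) = (-0.9536,-0.2294,0.1951)
R[0][2] = -0.9536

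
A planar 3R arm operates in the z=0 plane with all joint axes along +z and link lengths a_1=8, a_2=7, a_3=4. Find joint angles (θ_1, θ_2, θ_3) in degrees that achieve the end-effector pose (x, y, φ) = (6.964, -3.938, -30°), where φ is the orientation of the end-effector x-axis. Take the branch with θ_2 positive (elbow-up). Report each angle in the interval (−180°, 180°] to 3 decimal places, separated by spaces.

wrist centre = target − a_3·(cos φ, sin φ) = (3.4999, -1.9380)
cos θ_2 = (16.0051−8²−7²)/(2·8·7) = -0.8660; θ_2 = 150.0000° (elbow-up)
β = atan2(-1.9380,3.4999) = -28.9746°; ψ = atan2(3.5000,1.9378) = 61.0283°
θ_1 = β − ψ = -90.0029°
θ_3 = φ − θ_1 − θ_2 = -89.9971° (wrapped to (-180°,180°])

-90.003 150.000 -89.997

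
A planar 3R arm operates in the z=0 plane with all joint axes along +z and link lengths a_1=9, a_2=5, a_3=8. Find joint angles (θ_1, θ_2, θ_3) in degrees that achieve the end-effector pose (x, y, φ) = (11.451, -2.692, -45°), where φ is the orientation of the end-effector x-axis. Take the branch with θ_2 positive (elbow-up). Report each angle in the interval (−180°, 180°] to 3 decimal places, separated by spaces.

wrist centre = target − a_3·(cos φ, sin φ) = (5.7941, 2.9649)
cos θ_2 = (42.3625−9²−5²)/(2·9·5) = -0.7071; θ_2 = 134.9981° (elbow-up)
β = atan2(2.9649,5.7941) = 27.0987°; ψ = atan2(3.5357,5.4646) = 32.9034°
θ_1 = β − ψ = -5.8046°
θ_3 = φ − θ_1 − θ_2 = -174.1935° (wrapped to (-180°,180°])

-5.805 134.998 -174.194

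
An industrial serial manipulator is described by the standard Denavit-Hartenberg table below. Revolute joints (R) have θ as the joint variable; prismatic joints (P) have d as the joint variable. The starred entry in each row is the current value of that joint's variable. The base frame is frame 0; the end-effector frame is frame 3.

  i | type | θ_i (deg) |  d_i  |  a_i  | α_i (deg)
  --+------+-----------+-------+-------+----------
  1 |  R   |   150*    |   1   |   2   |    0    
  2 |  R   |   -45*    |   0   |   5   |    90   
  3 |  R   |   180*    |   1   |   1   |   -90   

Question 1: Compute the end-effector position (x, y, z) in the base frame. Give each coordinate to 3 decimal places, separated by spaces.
after link 1: o_1 = (-1.7321, 1.0000, 1.0000)
after link 2: o_2 = (-3.0261, 5.8296, 1.0000)
after link 3: o_3 = (-1.8014, 5.1225, 1.0000)

-1.801 5.123 1.000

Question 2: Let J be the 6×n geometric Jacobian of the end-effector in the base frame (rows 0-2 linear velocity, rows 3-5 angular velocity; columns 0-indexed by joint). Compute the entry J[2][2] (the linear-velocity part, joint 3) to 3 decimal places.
-1.000

axis z_2 = (0.9659,0.2588,0.0000); lever o_n−o_2 = (1.2247,-0.7071,0.0000)
cross product → J_v[:, 2] = (0.0000,-0.0000,-1.0000)
J_ω[:, 2] = z_2
entry J[2][2] = -1.0000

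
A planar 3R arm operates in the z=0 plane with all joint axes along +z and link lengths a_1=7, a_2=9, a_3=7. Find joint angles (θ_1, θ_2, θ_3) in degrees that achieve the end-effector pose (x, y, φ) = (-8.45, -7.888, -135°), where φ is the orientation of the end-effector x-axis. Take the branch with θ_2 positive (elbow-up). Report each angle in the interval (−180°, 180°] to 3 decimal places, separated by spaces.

120.007 149.996 -45.003

wrist centre = target − a_3·(cos φ, sin φ) = (-3.5003, -2.9383)
cos θ_2 = (20.8851−7²−9²)/(2·7·9) = -0.8660; θ_2 = 149.9961° (elbow-up)
β = atan2(-2.9383,-3.5003) = -139.9886°; ψ = atan2(4.5005,-0.7939) = 100.0044°
θ_1 = β − ψ = -239.9930°
θ_3 = φ − θ_1 − θ_2 = -45.0031° (wrapped to (-180°,180°])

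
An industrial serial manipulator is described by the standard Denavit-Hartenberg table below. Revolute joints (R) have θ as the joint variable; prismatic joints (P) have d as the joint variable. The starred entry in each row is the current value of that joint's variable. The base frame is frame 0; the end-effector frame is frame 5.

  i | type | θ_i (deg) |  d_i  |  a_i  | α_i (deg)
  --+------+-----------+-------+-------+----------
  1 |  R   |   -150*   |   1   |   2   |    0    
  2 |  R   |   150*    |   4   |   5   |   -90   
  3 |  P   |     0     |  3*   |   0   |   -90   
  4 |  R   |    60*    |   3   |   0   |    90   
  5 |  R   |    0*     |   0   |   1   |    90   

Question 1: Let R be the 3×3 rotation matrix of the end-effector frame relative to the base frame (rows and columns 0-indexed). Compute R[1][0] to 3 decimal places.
-0.866

End-effector x-axis (col 0 of R) = (0.5000,-0.8660,-0.0000)
R[1][0] = -0.8660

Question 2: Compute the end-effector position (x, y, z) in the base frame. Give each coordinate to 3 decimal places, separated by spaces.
after link 1: o_1 = (-1.7321, -1.0000, 1.0000)
after link 2: o_2 = (3.2679, -1.0000, 5.0000)
after link 3: o_3 = (3.2679, 2.0000, 5.0000)
after link 4: o_4 = (3.2679, 2.0000, 2.0000)
after link 5: o_5 = (3.7679, 1.1340, 2.0000)

3.768 1.134 2.000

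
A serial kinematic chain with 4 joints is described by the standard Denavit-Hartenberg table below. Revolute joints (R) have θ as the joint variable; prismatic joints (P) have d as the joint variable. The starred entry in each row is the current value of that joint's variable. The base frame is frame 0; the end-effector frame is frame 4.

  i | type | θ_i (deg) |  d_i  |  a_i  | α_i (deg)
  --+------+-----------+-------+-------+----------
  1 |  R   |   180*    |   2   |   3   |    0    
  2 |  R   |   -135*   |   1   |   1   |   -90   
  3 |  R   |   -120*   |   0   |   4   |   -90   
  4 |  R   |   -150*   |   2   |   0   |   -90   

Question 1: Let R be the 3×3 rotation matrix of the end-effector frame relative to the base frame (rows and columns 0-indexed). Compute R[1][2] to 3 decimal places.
End-effector z-axis (col 2 of R) = (-0.7891,0.4356,0.4330)
R[1][2] = 0.4356

0.436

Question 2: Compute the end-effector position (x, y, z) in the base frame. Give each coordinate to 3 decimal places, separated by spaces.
-2.482 0.518 7.464

after link 1: o_1 = (-3.0000, 0.0000, 2.0000)
after link 2: o_2 = (-2.2929, 0.7071, 3.0000)
after link 3: o_3 = (-3.7071, -0.7071, 6.4641)
after link 4: o_4 = (-2.4824, 0.5176, 7.4641)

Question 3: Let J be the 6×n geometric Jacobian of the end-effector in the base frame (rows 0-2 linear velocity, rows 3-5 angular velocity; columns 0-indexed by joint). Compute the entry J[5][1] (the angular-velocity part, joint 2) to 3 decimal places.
1.000

axis z_1 = (0.0000,0.0000,1.0000); lever o_n−o_1 = (0.5176,0.5176,5.4641)
cross product → J_v[:, 1] = (-0.5176,0.5176,0.0000)
J_ω[:, 1] = z_1
entry J[5][1] = 1.0000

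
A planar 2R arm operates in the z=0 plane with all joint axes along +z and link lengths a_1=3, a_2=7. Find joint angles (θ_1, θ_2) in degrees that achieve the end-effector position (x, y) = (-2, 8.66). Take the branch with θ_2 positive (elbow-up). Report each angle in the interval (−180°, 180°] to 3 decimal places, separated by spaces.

cos θ_2 = (78.9956−3²−7²)/(2·3·7) = 0.4999; θ_2 = 60.0069° (elbow-up)
β = atan2(8.6600,-2.0000) = 103.0043°; ψ = atan2(6.0626,6.4993) = 43.0091°
θ_1 = β − ψ = 59.9951°

59.995 60.007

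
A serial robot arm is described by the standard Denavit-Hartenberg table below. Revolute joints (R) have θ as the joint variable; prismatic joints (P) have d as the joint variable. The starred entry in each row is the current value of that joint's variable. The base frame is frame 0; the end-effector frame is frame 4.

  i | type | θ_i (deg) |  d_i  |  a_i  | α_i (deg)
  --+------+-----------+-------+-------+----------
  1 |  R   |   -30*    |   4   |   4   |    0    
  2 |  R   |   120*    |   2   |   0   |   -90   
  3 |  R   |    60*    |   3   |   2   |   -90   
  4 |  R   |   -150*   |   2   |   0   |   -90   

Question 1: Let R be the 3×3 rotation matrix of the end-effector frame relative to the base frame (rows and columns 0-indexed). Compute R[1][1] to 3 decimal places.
0.866

End-effector y-axis (col 1 of R) = (0.0000,0.8660,0.5000)
R[1][1] = 0.8660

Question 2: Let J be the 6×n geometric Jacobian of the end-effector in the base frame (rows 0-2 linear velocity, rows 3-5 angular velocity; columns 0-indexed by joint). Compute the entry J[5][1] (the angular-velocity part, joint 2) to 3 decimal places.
1.000

axis z_1 = (0.0000,0.0000,1.0000); lever o_n−o_1 = (-3.0000,-0.7321,-0.7321)
cross product → J_v[:, 1] = (0.7321,-3.0000,0.0000)
J_ω[:, 1] = z_1
entry J[5][1] = 1.0000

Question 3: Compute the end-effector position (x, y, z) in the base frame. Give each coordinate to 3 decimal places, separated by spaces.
after link 1: o_1 = (3.4641, -2.0000, 4.0000)
after link 2: o_2 = (3.4641, -2.0000, 6.0000)
after link 3: o_3 = (0.4641, -1.0000, 4.2679)
after link 4: o_4 = (0.4641, -2.7321, 3.2679)

0.464 -2.732 3.268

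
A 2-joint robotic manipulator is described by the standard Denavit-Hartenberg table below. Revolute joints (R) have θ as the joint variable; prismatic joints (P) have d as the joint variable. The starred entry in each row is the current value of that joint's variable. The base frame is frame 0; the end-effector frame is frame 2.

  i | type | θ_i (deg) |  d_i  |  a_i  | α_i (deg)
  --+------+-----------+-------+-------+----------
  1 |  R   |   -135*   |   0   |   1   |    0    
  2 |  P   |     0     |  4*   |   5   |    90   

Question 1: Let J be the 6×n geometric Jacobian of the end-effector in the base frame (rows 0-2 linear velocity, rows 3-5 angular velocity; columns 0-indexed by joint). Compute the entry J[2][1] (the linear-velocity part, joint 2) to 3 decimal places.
prismatic axis z_1 = (0.0000,0.0000,1.0000)
J_v[:, 1] = z_1; J_ω[:, 1] = (0,0,0)
entry J[2][1] = 1.0000

1.000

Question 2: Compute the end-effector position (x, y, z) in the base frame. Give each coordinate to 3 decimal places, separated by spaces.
after link 1: o_1 = (-0.7071, -0.7071, 0.0000)
after link 2: o_2 = (-4.2426, -4.2426, 4.0000)

-4.243 -4.243 4.000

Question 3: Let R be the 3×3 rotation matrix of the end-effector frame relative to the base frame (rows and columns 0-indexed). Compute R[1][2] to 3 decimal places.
End-effector z-axis (col 2 of R) = (-0.7071,0.7071,0.0000)
R[1][2] = 0.7071

0.707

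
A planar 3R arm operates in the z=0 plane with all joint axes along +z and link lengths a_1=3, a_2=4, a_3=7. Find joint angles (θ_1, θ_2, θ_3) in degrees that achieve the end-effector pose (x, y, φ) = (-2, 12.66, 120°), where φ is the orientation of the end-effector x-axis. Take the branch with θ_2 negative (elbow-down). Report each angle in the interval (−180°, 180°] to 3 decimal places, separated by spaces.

94.393 -30.016 55.623

wrist centre = target − a_3·(cos φ, sin φ) = (1.5000, 6.5978)
cos θ_2 = (45.7813−3²−4²)/(2·3·4) = 0.8659; θ_2 = -30.0160° (elbow-down)
β = atan2(6.5978,1.5000) = 77.1916°; ψ = atan2(-2.0010,6.4635) = -17.2013°
θ_1 = β − ψ = 94.3930°
θ_3 = φ − θ_1 − θ_2 = 55.6230° (wrapped to (-180°,180°])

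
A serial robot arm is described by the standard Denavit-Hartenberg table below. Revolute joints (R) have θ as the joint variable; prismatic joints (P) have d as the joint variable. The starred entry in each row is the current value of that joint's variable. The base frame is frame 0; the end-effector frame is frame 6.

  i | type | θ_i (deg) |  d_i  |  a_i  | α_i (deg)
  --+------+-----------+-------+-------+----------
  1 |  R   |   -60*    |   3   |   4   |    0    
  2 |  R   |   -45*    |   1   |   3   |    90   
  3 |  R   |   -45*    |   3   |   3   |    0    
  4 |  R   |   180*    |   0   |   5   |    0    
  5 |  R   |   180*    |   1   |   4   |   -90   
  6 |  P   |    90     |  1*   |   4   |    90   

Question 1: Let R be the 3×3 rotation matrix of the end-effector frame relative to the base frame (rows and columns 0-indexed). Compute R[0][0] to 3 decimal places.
0.966

End-effector x-axis (col 0 of R) = (0.9659,-0.2588,-0.0000)
R[0][0] = 0.9659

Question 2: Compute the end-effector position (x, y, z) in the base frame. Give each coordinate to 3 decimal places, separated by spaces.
0.675 -8.411 3.293

after link 1: o_1 = (2.0000, -3.4641, 3.0000)
after link 2: o_2 = (1.2235, -6.3619, 4.0000)
after link 3: o_3 = (-2.2233, -7.6345, 1.8787)
after link 4: o_4 = (-1.3082, -4.2194, 5.4142)
after link 5: o_5 = (-3.0062, -6.6926, 2.5858)
after link 6: o_6 = (0.6745, -8.4109, 3.2929)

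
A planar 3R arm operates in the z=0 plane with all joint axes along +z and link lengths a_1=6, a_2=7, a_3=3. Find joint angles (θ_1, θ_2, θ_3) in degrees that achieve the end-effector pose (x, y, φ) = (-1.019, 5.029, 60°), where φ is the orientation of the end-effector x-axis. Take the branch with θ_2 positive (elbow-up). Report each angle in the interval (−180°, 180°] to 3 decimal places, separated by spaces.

wrist centre = target − a_3·(cos φ, sin φ) = (-2.5190, 2.4309)
cos θ_2 = (12.2548−6²−7²)/(2·6·7) = -0.8660; θ_2 = 149.9988° (elbow-up)
β = atan2(2.4309,-2.5190) = 136.0194°; ψ = atan2(3.5001,-0.0621) = 91.0165°
θ_1 = β − ψ = 45.0029°
θ_3 = φ − θ_1 − θ_2 = -135.0017° (wrapped to (-180°,180°])

45.003 149.999 -135.002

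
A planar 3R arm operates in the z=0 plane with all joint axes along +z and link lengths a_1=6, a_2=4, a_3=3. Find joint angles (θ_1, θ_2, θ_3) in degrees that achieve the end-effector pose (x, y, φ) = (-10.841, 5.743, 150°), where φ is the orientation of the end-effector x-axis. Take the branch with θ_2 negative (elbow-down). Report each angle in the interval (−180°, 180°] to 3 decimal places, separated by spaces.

wrist centre = target − a_3·(cos φ, sin φ) = (-8.2429, 4.2430)
cos θ_2 = (85.9488−6²−4²)/(2·6·4) = 0.7073; θ_2 = -44.9870° (elbow-down)
β = atan2(4.2430,-8.2429) = 152.7631°; ψ = atan2(-2.8278,8.8291) = -17.7593°
θ_1 = β − ψ = 170.5224°
θ_3 = φ − θ_1 − θ_2 = 24.4646° (wrapped to (-180°,180°])

170.522 -44.987 24.465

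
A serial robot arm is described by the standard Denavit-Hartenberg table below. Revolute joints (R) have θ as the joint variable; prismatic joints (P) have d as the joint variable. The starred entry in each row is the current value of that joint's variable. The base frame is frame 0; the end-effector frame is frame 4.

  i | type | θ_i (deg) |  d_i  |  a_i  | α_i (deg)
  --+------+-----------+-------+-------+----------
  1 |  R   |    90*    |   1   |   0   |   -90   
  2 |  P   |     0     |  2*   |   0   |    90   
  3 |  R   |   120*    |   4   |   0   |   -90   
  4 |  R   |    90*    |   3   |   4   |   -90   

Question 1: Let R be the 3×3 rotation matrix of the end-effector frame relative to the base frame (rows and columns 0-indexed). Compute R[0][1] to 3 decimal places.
End-effector y-axis (col 1 of R) = (-0.5000,0.8660,-0.0000)
R[0][1] = -0.5000

-0.500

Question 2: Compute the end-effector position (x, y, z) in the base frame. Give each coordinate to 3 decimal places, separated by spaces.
-0.500 -2.598 1.000

after link 1: o_1 = (0.0000, 0.0000, 1.0000)
after link 2: o_2 = (-2.0000, 0.0000, 1.0000)
after link 3: o_3 = (-2.0000, 0.0000, 5.0000)
after link 4: o_4 = (-0.5000, -2.5981, 1.0000)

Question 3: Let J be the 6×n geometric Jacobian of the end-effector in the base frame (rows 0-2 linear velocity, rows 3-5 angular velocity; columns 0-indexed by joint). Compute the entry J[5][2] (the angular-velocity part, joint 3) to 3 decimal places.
1.000

axis z_2 = (0.0000,0.0000,1.0000); lever o_n−o_2 = (1.5000,-2.5981,0.0000)
cross product → J_v[:, 2] = (2.5981,1.5000,-0.0000)
J_ω[:, 2] = z_2
entry J[5][2] = 1.0000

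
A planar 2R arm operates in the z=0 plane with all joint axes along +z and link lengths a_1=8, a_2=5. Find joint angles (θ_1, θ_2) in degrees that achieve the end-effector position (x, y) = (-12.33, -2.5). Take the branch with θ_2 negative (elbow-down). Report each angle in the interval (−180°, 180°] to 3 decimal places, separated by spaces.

-157.075 -30.004

cos θ_2 = (158.2789−8²−5²)/(2·8·5) = 0.8660; θ_2 = -30.0045° (elbow-down)
β = atan2(-2.5000,-12.3300) = -168.5382°; ψ = atan2(-2.5003,12.3299) = -11.4633°
θ_1 = β − ψ = -157.0749°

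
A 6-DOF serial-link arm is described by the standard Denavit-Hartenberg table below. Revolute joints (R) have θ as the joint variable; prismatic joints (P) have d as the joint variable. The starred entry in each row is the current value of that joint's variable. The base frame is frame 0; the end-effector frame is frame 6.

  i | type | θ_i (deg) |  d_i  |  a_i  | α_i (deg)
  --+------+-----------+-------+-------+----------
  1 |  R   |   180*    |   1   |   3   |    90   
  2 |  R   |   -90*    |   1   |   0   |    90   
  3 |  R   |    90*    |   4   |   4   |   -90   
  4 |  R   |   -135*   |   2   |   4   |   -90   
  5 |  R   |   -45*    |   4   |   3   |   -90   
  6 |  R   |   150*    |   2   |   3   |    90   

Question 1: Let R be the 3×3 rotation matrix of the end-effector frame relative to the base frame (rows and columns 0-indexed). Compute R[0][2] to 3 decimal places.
-0.362

End-effector z-axis (col 2 of R) = (-0.3624,-0.8624,0.3536)
R[0][2] = -0.3624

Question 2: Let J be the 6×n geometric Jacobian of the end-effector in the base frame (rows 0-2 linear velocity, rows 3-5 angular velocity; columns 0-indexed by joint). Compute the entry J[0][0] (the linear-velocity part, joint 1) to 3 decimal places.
-2.738

axis z_0 = ẑ; lever o_n−o_0 = (6.7972,2.7384,1.8700)
cross product → J_v[:, 0] = (-2.7384,6.7972,0.0000)
J_ω[:, 0] = z_0
entry J[0][0] = -2.7384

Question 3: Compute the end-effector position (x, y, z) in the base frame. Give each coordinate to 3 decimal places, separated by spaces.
6.797 2.738 1.870

after link 1: o_1 = (-3.0000, 0.0000, 1.0000)
after link 2: o_2 = (-3.0000, 1.0000, 1.0000)
after link 3: o_3 = (1.0000, 5.0000, 1.0000)
after link 4: o_4 = (3.8284, 2.1716, 3.0000)
after link 5: o_5 = (8.1569, 3.5000, 5.1213)
after link 6: o_6 = (6.7972, 2.7384, 1.8700)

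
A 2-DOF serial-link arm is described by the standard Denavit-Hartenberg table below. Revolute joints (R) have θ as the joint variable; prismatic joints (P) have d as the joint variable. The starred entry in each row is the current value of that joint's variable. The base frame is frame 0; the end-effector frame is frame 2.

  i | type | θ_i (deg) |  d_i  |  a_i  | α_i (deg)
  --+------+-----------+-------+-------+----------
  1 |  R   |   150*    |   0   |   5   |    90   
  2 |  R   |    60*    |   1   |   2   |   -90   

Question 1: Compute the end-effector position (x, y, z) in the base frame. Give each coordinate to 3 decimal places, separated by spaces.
after link 1: o_1 = (-4.3301, 2.5000, 0.0000)
after link 2: o_2 = (-4.6962, 3.8660, 1.7321)

-4.696 3.866 1.732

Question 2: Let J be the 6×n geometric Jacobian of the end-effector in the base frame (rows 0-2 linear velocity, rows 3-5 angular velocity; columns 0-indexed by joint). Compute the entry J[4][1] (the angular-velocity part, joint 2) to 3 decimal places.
0.866

axis z_1 = (0.5000,0.8660,0.0000); lever o_n−o_1 = (-0.3660,1.3660,1.7321)
cross product → J_v[:, 1] = (1.5000,-0.8660,1.0000)
J_ω[:, 1] = z_1
entry J[4][1] = 0.8660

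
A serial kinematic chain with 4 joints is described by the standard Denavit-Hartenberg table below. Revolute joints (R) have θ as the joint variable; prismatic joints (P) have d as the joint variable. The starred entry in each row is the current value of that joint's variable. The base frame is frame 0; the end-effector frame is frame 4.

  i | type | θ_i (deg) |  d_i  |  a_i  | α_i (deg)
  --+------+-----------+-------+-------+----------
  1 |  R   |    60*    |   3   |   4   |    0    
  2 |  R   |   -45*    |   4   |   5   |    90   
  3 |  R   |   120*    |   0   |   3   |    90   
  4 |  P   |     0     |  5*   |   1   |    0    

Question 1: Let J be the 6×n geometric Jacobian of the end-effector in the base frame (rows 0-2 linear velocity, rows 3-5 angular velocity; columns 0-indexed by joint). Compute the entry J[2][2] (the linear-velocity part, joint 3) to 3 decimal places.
2.330

axis z_2 = (0.2588,-0.9659,0.0000); lever o_n−o_2 = (2.2507,0.6031,5.9641)
cross product → J_v[:, 2] = (-5.7609,-1.5436,2.3301)
J_ω[:, 2] = z_2
entry J[2][2] = 2.3301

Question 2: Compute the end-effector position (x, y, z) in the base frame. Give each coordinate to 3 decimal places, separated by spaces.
after link 1: o_1 = (2.0000, 3.4641, 3.0000)
after link 2: o_2 = (6.8296, 4.7582, 7.0000)
after link 3: o_3 = (5.3807, 4.3700, 9.5981)
after link 4: o_4 = (9.0804, 5.3613, 12.9641)

9.080 5.361 12.964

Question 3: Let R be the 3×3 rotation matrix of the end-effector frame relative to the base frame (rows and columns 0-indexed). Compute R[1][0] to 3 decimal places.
-0.129

End-effector x-axis (col 0 of R) = (-0.4830,-0.1294,0.8660)
R[1][0] = -0.1294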